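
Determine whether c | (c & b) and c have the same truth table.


Compare truth tables:
b | c | φ | ψ
-------------
False | False | False | False
True | False | False | False
False | True | True | True
True | True | True | True
The columns φ and ψ agree on every row.

Yes, they are logically equivalent.


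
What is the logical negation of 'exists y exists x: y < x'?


Negation flips each quantifier (∀↔∃) and negates the inner predicate.
¬(exists y exists x: φ) = forall y forall x: ¬φ.

forall y forall x: ~(y < x)


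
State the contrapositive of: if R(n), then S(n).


The contrapositive of (P → Q) is (¬Q → ¬P); it is logically equivalent to the original.
Here P = 'R(n)' and Q = 'S(n)'.

If not (S(n)), then not (R(n)).


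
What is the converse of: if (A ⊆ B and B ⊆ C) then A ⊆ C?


The converse of (P → Q) is (Q → P). It is not in general equivalent to the original.
Here P = '(A ⊆ B and B ⊆ C)' and Q = 'A ⊆ C'.

If A ⊆ C, then (A ⊆ B and B ⊆ C).


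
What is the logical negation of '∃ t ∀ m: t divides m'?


Negation flips each quantifier (∀↔∃) and negates the inner predicate.
¬(∃ t ∀ m: φ) = ∀ t ∃ m: ¬φ.

∀ t ∃ m: ¬(t divides m)


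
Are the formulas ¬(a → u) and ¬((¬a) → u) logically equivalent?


Compare truth tables:
a | u | φ | ψ
-------------
F | F | F | T
T | F | T | F
F | T | F | F
T | T | F | F
They differ at row 1 (a=F, u=F): φ=F but ψ=T.

No, they are not logically equivalent.


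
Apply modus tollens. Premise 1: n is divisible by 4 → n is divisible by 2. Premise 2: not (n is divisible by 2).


Modus tollens: from (P → Q) and ¬Q, infer ¬P.
Q = 'n is divisible by 2' is denied; since P → Q, P must also fail.

Not (n is divisible by 4).


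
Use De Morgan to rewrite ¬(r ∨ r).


De Morgan: the negation of a disjunction is the conjunction of the negations.
Distribute ¬ across ∨, flipping it to ∧, and negate each literal.

(¬r) ∧ (¬r)


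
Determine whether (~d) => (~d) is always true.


Build the truth table over {d}:
d | φ
-----
False | True
True | True
Every row evaluates to true.

Yes, it is a tautology.


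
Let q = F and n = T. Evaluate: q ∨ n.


Disjunction is false only when both operands are false.
Substitute: q=F, n=T.
F ∨ T evaluates to T.

T


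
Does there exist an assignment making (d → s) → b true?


Search for a satisfying assignment over {b, d, s}.
Try b=T, d=F, s=F: the formula evaluates to T.
A satisfying assignment exists.

Satisfiable.


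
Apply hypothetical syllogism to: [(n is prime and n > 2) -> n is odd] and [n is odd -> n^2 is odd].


Hypothetical syllogism: from (P → Q) and (Q → R), infer (P → R).
Chain the two implications through the shared middle term 'n is odd'.

(n is prime and n > 2) -> n^2 is odd


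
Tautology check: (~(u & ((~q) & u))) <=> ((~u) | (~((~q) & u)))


Build the truth table over {q, u}:
q | u | φ
---------
False | False | True
True | False | True
False | True | True
True | True | True
Every row evaluates to true.

Yes, it is a tautology.


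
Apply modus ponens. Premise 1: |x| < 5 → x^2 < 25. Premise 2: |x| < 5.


Modus ponens: from (P → Q) and P, infer Q.
P = '|x| < 5' is asserted, and P → Q holds, so Q follows.

x^2 < 25.


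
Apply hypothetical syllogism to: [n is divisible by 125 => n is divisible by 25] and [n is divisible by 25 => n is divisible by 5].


Hypothetical syllogism: from (P → Q) and (Q → R), infer (P → R).
Chain the two implications through the shared middle term 'n is divisible by 25'.

n is divisible by 125 => n is divisible by 5


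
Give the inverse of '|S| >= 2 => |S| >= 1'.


The inverse of (P → Q) is (¬P → ¬Q). It is equivalent to the converse, not to the original.
Here P = '|S| >= 2' and Q = '|S| >= 1'.

If not (|S| >= 2), then not (|S| >= 1).


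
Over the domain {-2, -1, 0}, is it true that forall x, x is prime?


Evaluate the predicate on each element: -2:False, -1:False, 0:False.
Counterexample x = -2 fails the predicate.

False


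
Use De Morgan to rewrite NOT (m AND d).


De Morgan: the negation of a conjunction is the disjunction of the negations.
Distribute NOT across AND, flipping it to OR, and negate each literal.

(NOT m) OR (NOT d)


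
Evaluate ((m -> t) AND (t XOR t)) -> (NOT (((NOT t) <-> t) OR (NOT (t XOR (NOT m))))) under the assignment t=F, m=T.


Substitute t=F, m=T:
… (earlier sub-steps elided)
t XOR t = F XOR F = F
(m -> t) AND (t XOR t) = F AND F = F
NOT t = T
(NOT t) <-> t = T <-> F = F
NOT m = F
t XOR (NOT m) = F XOR F = F
NOT (t XOR (NOT m)) = T
((NOT t) <-> t) OR (NOT (t XOR (NOT m))) = F OR T = T
NOT (((NOT t) <-> t) OR (NOT (t XOR (NOT m)))) = F
((m -> t) AND (t XOR t)) -> (NOT (((NOT t) <-> t) OR (NOT (t XOR (NOT m))))) = F -> F = T

T


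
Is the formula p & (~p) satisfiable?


Check all 2 assignments over {p}:
p | φ
-----
False | False
True | False
No assignment makes the formula true.

Unsatisfiable.


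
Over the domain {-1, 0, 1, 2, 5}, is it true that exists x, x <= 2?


Evaluate the predicate on each element: -1:True, 0:True, 1:True, 2:True, 5:False.
Witness x = -1 satisfies the predicate.

True


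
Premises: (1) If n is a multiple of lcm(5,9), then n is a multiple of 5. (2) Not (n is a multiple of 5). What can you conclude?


Modus tollens: from (P → Q) and ¬Q, infer ¬P.
Q = 'n is a multiple of 5' is denied; since P → Q, P must also fail.

Not (n is a multiple of lcm(5,9)).


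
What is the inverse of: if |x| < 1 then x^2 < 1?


The inverse of (P → Q) is (¬P → ¬Q). It is equivalent to the converse, not to the original.
Here P = '|x| < 1' and Q = 'x^2 < 1'.

If not (|x| < 1), then not (x^2 < 1).


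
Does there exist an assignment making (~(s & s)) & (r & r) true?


Search for a satisfying assignment over {r, s}.
Try r=True, s=False: the formula evaluates to True.
A satisfying assignment exists.

Satisfiable.


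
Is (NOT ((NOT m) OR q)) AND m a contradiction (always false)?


Truth table over {m, q}:
m | q | φ
---------
F | F | F
T | F | T
F | T | F
T | T | F
Satisfying assignment at row 2: m=T, q=F gives T.

No, it is not a contradiction.


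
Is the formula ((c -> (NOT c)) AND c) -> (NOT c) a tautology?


Build the truth table over {c}:
c | φ
-----
F | T
T | T
Every row evaluates to true.

Yes, it is a tautology.


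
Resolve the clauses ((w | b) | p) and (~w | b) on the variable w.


The clauses contain complementary literals w and ~w.
Resolution eliminates this pair and disjoins the remaining literals (merging duplicates).

(p | b)


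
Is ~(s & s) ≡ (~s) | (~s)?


Compare truth tables:
s | φ | ψ
---------
False | True | True
True | False | False
The columns φ and ψ agree on every row.

Yes, they are logically equivalent.


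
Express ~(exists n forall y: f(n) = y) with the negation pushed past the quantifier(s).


Negation flips each quantifier (∀↔∃) and negates the inner predicate.
¬(exists n forall y: φ) = forall n exists y: ¬φ.

forall n exists y: ~(f(n) = y)


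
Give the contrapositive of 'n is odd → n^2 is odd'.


The contrapositive of (P → Q) is (¬Q → ¬P); it is logically equivalent to the original.
Here P = 'n is odd' and Q = 'n^2 is odd'.

If not (n^2 is odd), then not (n is odd).


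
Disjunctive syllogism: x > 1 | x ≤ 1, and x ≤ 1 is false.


Disjunctive syllogism: from (P ∨ Q) and ¬P, infer Q.
One disjunct, 'x ≤ 1', is ruled out; the other must hold.

x > 1


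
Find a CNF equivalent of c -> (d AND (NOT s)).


Step 1: Rewrite c → (d ∧ (¬s)) as ¬c ∨ (d ∧ (¬s)).
Step 2: Distribute ∨ over ∧.

((NOT c) OR d) AND ((NOT c) OR (NOT s))


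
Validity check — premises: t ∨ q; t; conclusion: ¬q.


This is affirming a disjunct (fallacy). There exist truth assignments where the premises are all true but the conclusion is false.

Invalid.


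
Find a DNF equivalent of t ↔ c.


Step 1: t ↔ c is true exactly when both agree: (t ∧ c) ∨ (¬t ∧ ¬c).

(t ∧ c) ∨ ((¬t) ∧ (¬c))


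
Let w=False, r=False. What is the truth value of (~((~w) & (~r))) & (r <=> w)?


Substitute w=False, r=False:
~w = True
~r = True
(~w) & (~r) = True & True = True
~((~w) & (~r)) = False
r <=> w = False <=> False = True
(~((~w) & (~r))) & (r <=> w) = False & True = False

False


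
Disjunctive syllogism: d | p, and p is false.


Disjunctive syllogism: from (P ∨ Q) and ¬P, infer Q.
One disjunct, 'p', is ruled out; the other must hold.

d


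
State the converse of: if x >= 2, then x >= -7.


The converse of (P → Q) is (Q → P). It is not in general equivalent to the original.
Here P = 'x >= 2' and Q = 'x >= -7'.

If x >= -7, then x >= 2.


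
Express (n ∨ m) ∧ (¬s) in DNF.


Step 1: Distribute ∧ over ∨: (n ∨ m) ∧ (¬s) = (n ∧ (¬s)) ∨ (m ∧ (¬s)).

(n ∧ (¬s)) ∨ (m ∧ (¬s))


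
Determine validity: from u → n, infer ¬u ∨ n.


This matches the form of material implication: the conclusion follows in every model of the premises.

Valid.


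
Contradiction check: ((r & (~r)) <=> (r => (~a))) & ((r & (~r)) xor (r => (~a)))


Truth table over {a, r}:
a | r | φ
---------
False | False | False
True | False | False
False | True | False
True | True | False
Every row is false.

Yes, it is a contradiction.


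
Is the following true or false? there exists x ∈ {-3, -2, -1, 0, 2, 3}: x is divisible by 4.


Evaluate the predicate on each element: -3:F, -2:F, -1:F, 0:T, 2:F, 3:F.
Witness x = 0 satisfies the predicate.

T


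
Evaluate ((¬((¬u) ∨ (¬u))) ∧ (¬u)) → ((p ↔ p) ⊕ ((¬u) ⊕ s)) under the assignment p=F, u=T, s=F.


Substitute p=F, u=T, s=F:
… (earlier sub-steps elided)
¬u = F
(¬u) ∨ (¬u) = F ∨ F = F
¬((¬u) ∨ (¬u)) = T
¬u = F
(¬((¬u) ∨ (¬u))) ∧ (¬u) = T ∧ F = F
p ↔ p = F ↔ F = T
¬u = F
(¬u) ⊕ s = F ⊕ F = F
(p ↔ p) ⊕ ((¬u) ⊕ s) = T ⊕ F = T
((¬((¬u) ∨ (¬u))) ∧ (¬u)) → ((p ↔ p) ⊕ ((¬u) ⊕ s)) = F → T = T

T


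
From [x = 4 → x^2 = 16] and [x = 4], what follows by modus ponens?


Modus ponens: from (P → Q) and P, infer Q.
P = 'x = 4' is asserted, and P → Q holds, so Q follows.

x^2 = 16.


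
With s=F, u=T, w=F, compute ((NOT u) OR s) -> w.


Substitute s=F, u=T, w=F:
NOT u = F
(NOT u) OR s = F OR F = F
((NOT u) OR s) -> w = F -> F = T

T


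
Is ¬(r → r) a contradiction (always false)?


Truth table over {r}:
r | φ
-----
F | F
T | F
Every row is false.

Yes, it is a contradiction.


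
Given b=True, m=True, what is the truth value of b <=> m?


Biconditional is true when both operands have the same truth value.
Substitute: b=True, m=True.
True <=> True evaluates to True.

True


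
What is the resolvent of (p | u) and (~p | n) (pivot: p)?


The clauses contain complementary literals p and ~p.
Resolution eliminates this pair and disjoins the remaining literals (merging duplicates).

(u | n)


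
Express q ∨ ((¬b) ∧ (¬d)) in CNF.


Step 1: Distribute ∨ over ∧: q ∨ ((¬b) ∧ (¬d)) = (q ∨ (¬b)) ∧ (q ∨ (¬d)).

(q ∨ (¬b)) ∧ (q ∨ (¬d))


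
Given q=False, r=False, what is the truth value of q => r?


Implication is false only when antecedent is true and consequent is false.
Substitute: q=False, r=False.
False => False evaluates to True.

True


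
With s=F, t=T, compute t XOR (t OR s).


Substitute s=F, t=T:
t OR s = T OR F = T
t XOR (t OR s) = T XOR T = F

F


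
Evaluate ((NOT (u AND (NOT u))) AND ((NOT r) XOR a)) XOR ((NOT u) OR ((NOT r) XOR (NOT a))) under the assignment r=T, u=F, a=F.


Substitute r=T, u=F, a=F:
… (earlier sub-steps elided)
NOT (u AND (NOT u)) = T
NOT r = F
(NOT r) XOR a = F XOR F = F
(NOT (u AND (NOT u))) AND ((NOT r) XOR a) = T AND F = F
NOT u = T
NOT r = F
NOT a = T
(NOT r) XOR (NOT a) = F XOR T = T
(NOT u) OR ((NOT r) XOR (NOT a)) = T OR T = T
((NOT (u AND (NOT u))) AND ((NOT r) XOR a)) XOR ((NOT u) OR ((NOT r) XOR (NOT a))) = F XOR T = T

T


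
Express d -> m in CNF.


Step 1: Rewrite d → m as ¬d ∨ m.

(NOT d) OR m


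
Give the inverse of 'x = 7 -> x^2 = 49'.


The inverse of (P → Q) is (¬P → ¬Q). It is equivalent to the converse, not to the original.
Here P = 'x = 7' and Q = 'x^2 = 49'.

If not (x = 7), then not (x^2 = 49).


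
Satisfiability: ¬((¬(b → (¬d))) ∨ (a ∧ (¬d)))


Search for a satisfying assignment over {a, b, d}.
Try a=F, b=F, d=F: the formula evaluates to T.
A satisfying assignment exists.

Satisfiable.


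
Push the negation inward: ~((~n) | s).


De Morgan: the negation of a disjunction is the conjunction of the negations.
Distribute ~ across |, flipping it to &, and negate each literal.

n & (~s)


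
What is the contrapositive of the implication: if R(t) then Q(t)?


The contrapositive of (P → Q) is (¬Q → ¬P); it is logically equivalent to the original.
Here P = 'R(t)' and Q = 'Q(t)'.

If not (Q(t)), then not (R(t)).


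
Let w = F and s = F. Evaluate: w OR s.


Disjunction is false only when both operands are false.
Substitute: w=F, s=F.
F OR F evaluates to F.

F


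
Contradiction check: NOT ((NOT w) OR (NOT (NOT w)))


Truth table over {w}:
w | φ
-----
F | F
T | F
Every row is false.

Yes, it is a contradiction.


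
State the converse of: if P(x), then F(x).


The converse of (P → Q) is (Q → P). It is not in general equivalent to the original.
Here P = 'P(x)' and Q = 'F(x)'.

If F(x), then P(x).


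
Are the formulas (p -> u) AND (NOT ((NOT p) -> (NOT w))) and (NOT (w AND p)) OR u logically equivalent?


Compare truth tables:
p | u | w | φ | ψ
-----------------
F | F | F | F | T
T | F | F | F | T
F | T | F | F | T
T | T | F | F | T
F | F | T | T | T
T | F | T | F | F
F | T | T | T | T
T | T | T | F | T
They differ at row 1 (p=F, u=F, w=F): φ=F but ψ=T.

No, they are not logically equivalent.


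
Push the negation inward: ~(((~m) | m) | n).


De Morgan: the negation of a disjunction is the conjunction of the negations.
Distribute ~ across |, flipping it to &, and negate each literal.

(m & (~m)) & (~n)


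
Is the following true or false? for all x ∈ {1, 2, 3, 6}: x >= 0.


Evaluate the predicate on each element: 1:T, 2:T, 3:T, 6:T.
Every element satisfies the predicate.

T


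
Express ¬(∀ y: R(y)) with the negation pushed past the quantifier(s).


¬(∀ x: φ) = ∃ x: ¬φ, and ¬(∃ x: φ) = ∀ x: ¬φ.
Apply to the universal statement.

∃ y: ¬(R(y))


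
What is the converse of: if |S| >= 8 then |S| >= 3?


The converse of (P → Q) is (Q → P). It is not in general equivalent to the original.
Here P = '|S| >= 8' and Q = '|S| >= 3'.

If |S| >= 3, then |S| >= 8.


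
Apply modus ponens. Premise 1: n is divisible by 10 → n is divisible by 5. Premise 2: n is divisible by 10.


Modus ponens: from (P → Q) and P, infer Q.
P = 'n is divisible by 10' is asserted, and P → Q holds, so Q follows.

n is divisible by 5.


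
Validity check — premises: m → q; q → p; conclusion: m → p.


This matches the form of hypothetical syllogism: the conclusion follows in every model of the premises.

Valid.


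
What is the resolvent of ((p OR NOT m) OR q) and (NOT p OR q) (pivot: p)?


The clauses contain complementary literals p and NOTp.
Resolution eliminates this pair and disjoins the remaining literals (merging duplicates).

(NOT m OR q)


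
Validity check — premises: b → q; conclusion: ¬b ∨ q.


This matches the form of material implication: the conclusion follows in every model of the premises.

Valid.


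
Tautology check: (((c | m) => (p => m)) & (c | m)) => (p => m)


Build the truth table over {c, m, p}:
c | m | p | φ
-------------
False | False | False | True
True | False | False | True
False | True | False | True
True | True | False | True
False | False | True | True
True | False | True | True
False | True | True | True
True | True | True | True
Every row evaluates to true.

Yes, it is a tautology.


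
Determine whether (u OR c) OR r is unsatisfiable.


Truth table over {c, r, u}:
c | r | u | φ
-------------
F | F | F | F
T | F | F | T
F | T | F | T
T | T | F | T
F | F | T | T
T | F | T | T
F | T | T | T
T | T | T | T
Satisfying assignment at row 2: c=T, r=F, u=F gives T.

No, it is not a contradiction.


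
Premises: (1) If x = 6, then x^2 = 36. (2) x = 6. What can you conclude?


Modus ponens: from (P → Q) and P, infer Q.
P = 'x = 6' is asserted, and P → Q holds, so Q follows.

x^2 = 36.


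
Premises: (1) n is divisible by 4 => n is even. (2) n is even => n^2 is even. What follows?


Hypothetical syllogism: from (P → Q) and (Q → R), infer (P → R).
Chain the two implications through the shared middle term 'n is even'.

n is divisible by 4 => n^2 is even


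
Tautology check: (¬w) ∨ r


Build the truth table over {r, w}:
r | w | φ
---------
F | F | T
T | F | T
F | T | F
T | T | T
Counterexample at row 3: with r=F, w=T, the formula is F.

No, it is not a tautology.


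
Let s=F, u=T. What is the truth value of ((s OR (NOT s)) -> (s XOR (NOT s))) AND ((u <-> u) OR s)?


Substitute s=F, u=T:
NOT s = T
s OR (NOT s) = F OR T = T
NOT s = T
s XOR (NOT s) = F XOR T = T
(s OR (NOT s)) -> (s XOR (NOT s)) = T -> T = T
u <-> u = T <-> T = T
(u <-> u) OR s = T OR F = T
((s OR (NOT s)) -> (s XOR (NOT s))) AND ((u <-> u) OR s) = T AND T = T

T


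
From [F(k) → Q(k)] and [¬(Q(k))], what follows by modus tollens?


Modus tollens: from (P → Q) and ¬Q, infer ¬P.
Q = 'Q(k)' is denied; since P → Q, P must also fail.

Not (F(k)).


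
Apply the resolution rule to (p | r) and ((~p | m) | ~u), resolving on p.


The clauses contain complementary literals p and ~p.
Resolution eliminates this pair and disjoins the remaining literals (merging duplicates).

((r | ~u) | m)


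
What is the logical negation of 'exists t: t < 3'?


¬(forall x: φ) = exists x: ¬φ, and ¬(exists x: φ) = forall x: ¬φ.
Apply to the existential statement.

forall t: ~(t < 3)


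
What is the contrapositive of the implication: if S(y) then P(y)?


The contrapositive of (P → Q) is (¬Q → ¬P); it is logically equivalent to the original.
Here P = 'S(y)' and Q = 'P(y)'.

If not (P(y)), then not (S(y)).


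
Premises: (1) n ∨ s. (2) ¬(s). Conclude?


Disjunctive syllogism: from (P ∨ Q) and ¬P, infer Q.
One disjunct, 's', is ruled out; the other must hold.

n


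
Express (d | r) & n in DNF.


Step 1: Distribute ∧ over ∨: (d ∨ r) ∧ n = (d ∧ n) ∨ (r ∧ n).

(d & n) | (r & n)


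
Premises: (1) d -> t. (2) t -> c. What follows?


Hypothetical syllogism: from (P → Q) and (Q → R), infer (P → R).
Chain the two implications through the shared middle term 't'.

d -> c


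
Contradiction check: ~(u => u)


Truth table over {u}:
u | φ
-----
False | False
True | False
Every row is false.

Yes, it is a contradiction.


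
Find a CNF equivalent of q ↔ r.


Step 1: Rewrite q ↔ r as (q → r) ∧ (r → q).
Step 2: Rewrite each implication as a disjunction.

((¬q) ∨ r) ∧ ((¬r) ∨ q)


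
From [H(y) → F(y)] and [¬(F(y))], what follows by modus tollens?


Modus tollens: from (P → Q) and ¬Q, infer ¬P.
Q = 'F(y)' is denied; since P → Q, P must also fail.

Not (H(y)).


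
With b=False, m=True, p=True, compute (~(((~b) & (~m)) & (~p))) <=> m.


Substitute b=False, m=True, p=True:
~b = True
~m = False
(~b) & (~m) = True & False = False
~p = False
((~b) & (~m)) & (~p) = False & False = False
~(((~b) & (~m)) & (~p)) = True
(~(((~b) & (~m)) & (~p))) <=> m = True <=> True = True

True


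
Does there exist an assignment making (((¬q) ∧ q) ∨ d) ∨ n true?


Search for a satisfying assignment over {d, n, q}.
Try d=T, n=F, q=F: the formula evaluates to T.
A satisfying assignment exists.

Satisfiable.


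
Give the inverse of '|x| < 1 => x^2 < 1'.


The inverse of (P → Q) is (¬P → ¬Q). It is equivalent to the converse, not to the original.
Here P = '|x| < 1' and Q = 'x^2 < 1'.

If not (|x| < 1), then not (x^2 < 1).


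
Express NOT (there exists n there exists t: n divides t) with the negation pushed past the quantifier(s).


Negation flips each quantifier (∀↔∃) and negates the inner predicate.
¬(there exists n there exists t: φ) = for all n for all t: ¬φ.

for all n for all t: NOT(n divides t)


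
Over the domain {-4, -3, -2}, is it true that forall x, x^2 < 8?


Evaluate the predicate on each element: -4:False, -3:False, -2:True.
Counterexample x = -4 fails the predicate.

False


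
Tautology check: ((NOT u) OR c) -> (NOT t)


Build the truth table over {c, t, u}:
c | t | u | φ
-------------
F | F | F | T
T | F | F | T
F | T | F | F
T | T | F | F
F | F | T | T
T | F | T | T
F | T | T | T
T | T | T | F
Counterexample at row 3: with c=F, t=T, u=F, the formula is F.

No, it is not a tautology.


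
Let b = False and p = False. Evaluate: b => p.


Implication is false only when antecedent is true and consequent is false.
Substitute: b=False, p=False.
False => False evaluates to True.

True


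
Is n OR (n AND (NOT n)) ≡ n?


Compare truth tables:
n | φ | ψ
---------
F | F | F
T | T | T
The columns φ and ψ agree on every row.

Yes, they are logically equivalent.


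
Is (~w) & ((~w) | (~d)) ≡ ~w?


Compare truth tables:
d | w | φ | ψ
-------------
False | False | True | True
True | False | True | True
False | True | False | False
True | True | False | False
The columns φ and ψ agree on every row.

Yes, they are logically equivalent.


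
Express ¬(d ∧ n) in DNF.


Step 1: Apply De Morgan: ¬(d ∧ n) = ¬d ∨ ¬n.

(¬d) ∨ (¬n)


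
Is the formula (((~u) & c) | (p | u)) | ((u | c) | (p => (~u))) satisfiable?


Search for a satisfying assignment over {c, p, u}.
Try c=False, p=False, u=False: the formula evaluates to True.
A satisfying assignment exists.

Satisfiable.


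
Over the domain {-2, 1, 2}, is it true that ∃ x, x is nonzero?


Evaluate the predicate on each element: -2:T, 1:T, 2:T.
Witness x = -2 satisfies the predicate.

T


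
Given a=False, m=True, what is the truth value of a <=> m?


Biconditional is true when both operands have the same truth value.
Substitute: a=False, m=True.
False <=> True evaluates to False.

False


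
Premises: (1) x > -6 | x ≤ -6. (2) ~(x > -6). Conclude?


Disjunctive syllogism: from (P ∨ Q) and ¬P, infer Q.
One disjunct, 'x > -6', is ruled out; the other must hold.

x ≤ -6


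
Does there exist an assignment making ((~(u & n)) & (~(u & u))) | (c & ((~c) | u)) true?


Search for a satisfying assignment over {c, n, u}.
Try c=False, n=False, u=False: the formula evaluates to True.
A satisfying assignment exists.

Satisfiable.


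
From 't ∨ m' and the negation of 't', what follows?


Disjunctive syllogism: from (P ∨ Q) and ¬P, infer Q.
One disjunct, 't', is ruled out; the other must hold.

m


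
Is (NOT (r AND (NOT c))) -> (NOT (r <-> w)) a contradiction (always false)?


Truth table over {c, r, w}:
c | r | w | φ
-------------
F | F | F | F
T | F | F | F
F | T | F | T
T | T | F | T
F | F | T | T
T | F | T | T
F | T | T | T
T | T | T | F
Satisfying assignment at row 3: c=F, r=T, w=F gives T.

No, it is not a contradiction.


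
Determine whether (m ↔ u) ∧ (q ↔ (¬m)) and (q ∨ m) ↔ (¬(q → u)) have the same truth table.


Compare truth tables:
m | q | u | φ | ψ
-----------------
F | F | F | F | T
T | F | F | F | F
F | T | F | T | T
T | T | F | F | T
F | F | T | F | T
T | F | T | T | F
F | T | T | F | F
T | T | T | F | F
They differ at row 1 (m=F, q=F, u=F): φ=F but ψ=T.

No, they are not logically equivalent.


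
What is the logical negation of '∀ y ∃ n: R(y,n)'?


Negation flips each quantifier (∀↔∃) and negates the inner predicate.
¬(∀ y ∃ n: φ) = ∃ y ∀ n: ¬φ.

∃ y ∀ n: ¬(R(y,n))


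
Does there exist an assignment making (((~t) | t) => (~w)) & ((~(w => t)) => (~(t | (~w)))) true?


Search for a satisfying assignment over {t, w}.
Try t=False, w=False: the formula evaluates to True.
A satisfying assignment exists.

Satisfiable.


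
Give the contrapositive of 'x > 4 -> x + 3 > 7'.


The contrapositive of (P → Q) is (¬Q → ¬P); it is logically equivalent to the original.
Here P = 'x > 4' and Q = 'x + 3 > 7'.

If not (x + 3 > 7), then not (x > 4).


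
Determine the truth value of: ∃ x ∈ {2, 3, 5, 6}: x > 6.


Evaluate the predicate on each element: 2:F, 3:F, 5:F, 6:F.
No element satisfies the predicate.

F


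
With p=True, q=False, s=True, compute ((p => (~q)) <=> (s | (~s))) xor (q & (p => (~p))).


Substitute p=True, q=False, s=True:
~q = True
p => (~q) = True => True = True
~s = False
s | (~s) = True | False = True
(p => (~q)) <=> (s | (~s)) = True <=> True = True
~p = False
p => (~p) = True => False = False
q & (p => (~p)) = False & False = False
((p => (~q)) <=> (s | (~s))) xor (q & (p => (~p))) = True xor False = True

True


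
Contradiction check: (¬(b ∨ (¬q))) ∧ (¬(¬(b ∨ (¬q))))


Truth table over {b, q}:
b | q | φ
---------
F | F | F
T | F | F
F | T | F
T | T | F
Every row is false.

Yes, it is a contradiction.


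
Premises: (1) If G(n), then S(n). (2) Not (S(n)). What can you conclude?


Modus tollens: from (P → Q) and ¬Q, infer ¬P.
Q = 'S(n)' is denied; since P → Q, P must also fail.

Not (G(n)).


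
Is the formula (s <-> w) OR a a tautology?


Build the truth table over {a, s, w}:
a | s | w | φ
-------------
F | F | F | T
T | F | F | T
F | T | F | F
T | T | F | T
F | F | T | F
T | F | T | T
F | T | T | T
T | T | T | T
Counterexample at row 3: with a=F, s=T, w=F, the formula is F.

No, it is not a tautology.


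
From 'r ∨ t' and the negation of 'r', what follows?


Disjunctive syllogism: from (P ∨ Q) and ¬P, infer Q.
One disjunct, 'r', is ruled out; the other must hold.

t


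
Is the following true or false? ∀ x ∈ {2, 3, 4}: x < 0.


Evaluate the predicate on each element: 2:F, 3:F, 4:F.
Counterexample x = 2 fails the predicate.

F


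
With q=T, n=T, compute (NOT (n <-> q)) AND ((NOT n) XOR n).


Substitute q=T, n=T:
n <-> q = T <-> T = T
NOT (n <-> q) = F
NOT n = F
(NOT n) XOR n = F XOR T = T
(NOT (n <-> q)) AND ((NOT n) XOR n) = F AND T = F

F


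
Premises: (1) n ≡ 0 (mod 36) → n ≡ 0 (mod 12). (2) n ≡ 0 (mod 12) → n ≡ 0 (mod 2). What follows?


Hypothetical syllogism: from (P → Q) and (Q → R), infer (P → R).
Chain the two implications through the shared middle term 'n ≡ 0 (mod 12)'.

n ≡ 0 (mod 36) → n ≡ 0 (mod 2)


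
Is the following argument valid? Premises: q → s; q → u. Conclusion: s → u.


This is (no valid rule). There exist truth assignments where the premises are all true but the conclusion is false.

Invalid.


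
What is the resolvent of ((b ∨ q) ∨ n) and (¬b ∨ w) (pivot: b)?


The clauses contain complementary literals b and ¬b.
Resolution eliminates this pair and disjoins the remaining literals (merging duplicates).

((n ∨ q) ∨ w)


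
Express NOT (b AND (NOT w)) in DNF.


Step 1: Apply De Morgan: ¬(b ∧ (¬w)) = ¬b ∨ ¬(¬w).
Step 2: Eliminate any double negations (¬¬X = X).

(NOT b) OR w


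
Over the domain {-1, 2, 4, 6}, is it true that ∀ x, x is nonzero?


Evaluate the predicate on each element: -1:T, 2:T, 4:T, 6:T.
Every element satisfies the predicate.

T


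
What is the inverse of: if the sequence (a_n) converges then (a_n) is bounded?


The inverse of (P → Q) is (¬P → ¬Q). It is equivalent to the converse, not to the original.
Here P = 'the sequence (a_n) converges' and Q = '(a_n) is bounded'.

If not (the sequence (a_n) converges), then not ((a_n) is bounded).


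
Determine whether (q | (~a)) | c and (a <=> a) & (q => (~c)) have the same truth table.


Compare truth tables:
a | c | q | φ | ψ
-----------------
False | False | False | True | True
True | False | False | False | True
False | True | False | True | True
True | True | False | True | True
False | False | True | True | True
True | False | True | True | True
False | True | True | True | False
True | True | True | True | False
They differ at row 2 (a=True, c=False, q=False): φ=False but ψ=True.

No, they are not logically equivalent.


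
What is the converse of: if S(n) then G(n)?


The converse of (P → Q) is (Q → P). It is not in general equivalent to the original.
Here P = 'S(n)' and Q = 'G(n)'.

If G(n), then S(n).


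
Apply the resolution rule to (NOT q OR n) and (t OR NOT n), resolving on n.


The clauses contain complementary literals n and NOTn.
Resolution eliminates this pair and disjoins the remaining literals (merging duplicates).

(NOT q OR t)


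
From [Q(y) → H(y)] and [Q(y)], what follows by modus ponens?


Modus ponens: from (P → Q) and P, infer Q.
P = 'Q(y)' is asserted, and P → Q holds, so Q follows.

H(y).


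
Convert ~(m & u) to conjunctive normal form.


Step 1: Apply De Morgan: ¬(m ∧ u) = ¬m ∨ ¬u.

(~m) | (~u)


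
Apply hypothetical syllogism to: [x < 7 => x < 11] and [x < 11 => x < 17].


Hypothetical syllogism: from (P → Q) and (Q → R), infer (P → R).
Chain the two implications through the shared middle term 'x < 11'.

x < 7 => x < 17


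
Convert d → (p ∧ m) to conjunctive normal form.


Step 1: Rewrite d → (p ∧ m) as ¬d ∨ (p ∧ m).
Step 2: Distribute ∨ over ∧.

((¬d) ∨ p) ∧ ((¬d) ∨ m)


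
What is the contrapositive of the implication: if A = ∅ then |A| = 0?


The contrapositive of (P → Q) is (¬Q → ¬P); it is logically equivalent to the original.
Here P = 'A = ∅' and Q = '|A| = 0'.

If not (|A| = 0), then not (A = ∅).


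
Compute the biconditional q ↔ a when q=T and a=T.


Biconditional is true when both operands have the same truth value.
Substitute: q=T, a=T.
T ↔ T evaluates to T.

T


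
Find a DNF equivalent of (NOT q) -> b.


Step 1: Rewrite (¬q) → b as ¬(¬q) ∨ b.
Step 2: Eliminate any double negations (¬¬X = X).

q OR b


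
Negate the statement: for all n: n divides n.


¬(for all x: φ) = there exists x: ¬φ, and ¬(there exists x: φ) = for all x: ¬φ.
Apply to the universal statement.

there exists n: NOT(n divides n)


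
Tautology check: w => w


Build the truth table over {w}:
w | φ
-----
False | True
True | True
Every row evaluates to true.

Yes, it is a tautology.


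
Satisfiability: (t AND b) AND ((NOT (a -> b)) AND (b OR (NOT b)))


Check all 8 assignments over {a, b, t}:
a | b | t | φ
-------------
F | F | F | F
T | F | F | F
F | T | F | F
T | T | F | F
F | F | T | F
T | F | T | F
F | T | T | F
T | T | T | F
No assignment makes the formula true.

Unsatisfiable.


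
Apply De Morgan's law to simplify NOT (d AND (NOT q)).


De Morgan: the negation of a conjunction is the disjunction of the negations.
Distribute NOT across AND, flipping it to OR, and negate each literal.

(NOT d) OR q


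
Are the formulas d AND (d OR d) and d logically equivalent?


Compare truth tables:
d | φ | ψ
---------
F | F | F
T | T | T
The columns φ and ψ agree on every row.

Yes, they are logically equivalent.


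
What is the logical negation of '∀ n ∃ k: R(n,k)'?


Negation flips each quantifier (∀↔∃) and negates the inner predicate.
¬(∀ n ∃ k: φ) = ∃ n ∀ k: ¬φ.

∃ n ∀ k: ¬(R(n,k))


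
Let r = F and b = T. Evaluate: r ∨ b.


Disjunction is false only when both operands are false.
Substitute: r=F, b=T.
F ∨ T evaluates to T.

T


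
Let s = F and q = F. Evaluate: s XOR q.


Exclusive or is true when exactly one operand is true.
Substitute: s=F, q=F.
F XOR F evaluates to F.

F


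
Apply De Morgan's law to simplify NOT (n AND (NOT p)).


De Morgan: the negation of a conjunction is the disjunction of the negations.
Distribute NOT across AND, flipping it to OR, and negate each literal.

(NOT n) OR p


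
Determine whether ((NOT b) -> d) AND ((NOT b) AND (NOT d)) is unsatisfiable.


Truth table over {b, d}:
b | d | φ
---------
F | F | F
T | F | F
F | T | F
T | T | F
Every row is false.

Yes, it is a contradiction.


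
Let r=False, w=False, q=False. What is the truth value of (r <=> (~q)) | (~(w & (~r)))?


Substitute r=False, w=False, q=False:
~q = True
r <=> (~q) = False <=> True = False
~r = True
w & (~r) = False & True = False
~(w & (~r)) = True
(r <=> (~q)) | (~(w & (~r))) = False | True = True

True


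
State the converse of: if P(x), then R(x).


The converse of (P → Q) is (Q → P). It is not in general equivalent to the original.
Here P = 'P(x)' and Q = 'R(x)'.

If R(x), then P(x).


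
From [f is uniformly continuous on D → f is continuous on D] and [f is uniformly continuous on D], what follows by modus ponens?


Modus ponens: from (P → Q) and P, infer Q.
P = 'f is uniformly continuous on D' is asserted, and P → Q holds, so Q follows.

f is continuous on D.


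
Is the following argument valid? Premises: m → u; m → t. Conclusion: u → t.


This is (no valid rule). There exist truth assignments where the premises are all true but the conclusion is false.

Invalid.


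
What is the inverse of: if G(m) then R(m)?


The inverse of (P → Q) is (¬P → ¬Q). It is equivalent to the converse, not to the original.
Here P = 'G(m)' and Q = 'R(m)'.

If not (G(m)), then not (R(m)).


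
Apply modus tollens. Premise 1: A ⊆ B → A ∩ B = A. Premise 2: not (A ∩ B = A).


Modus tollens: from (P → Q) and ¬Q, infer ¬P.
Q = 'A ∩ B = A' is denied; since P → Q, P must also fail.

Not (A ⊆ B).


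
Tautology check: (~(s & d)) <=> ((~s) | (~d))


Build the truth table over {d, s}:
d | s | φ
---------
False | False | True
True | False | True
False | True | True
True | True | True
Every row evaluates to true.

Yes, it is a tautology.


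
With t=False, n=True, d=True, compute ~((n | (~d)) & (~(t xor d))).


Substitute t=False, n=True, d=True:
~d = False
n | (~d) = True | False = True
t xor d = False xor True = True
~(t xor d) = False
(n | (~d)) & (~(t xor d)) = True & False = False
~((n | (~d)) & (~(t xor d))) = True

True


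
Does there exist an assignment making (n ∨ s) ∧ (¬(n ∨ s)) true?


Check all 4 assignments over {n, s}:
n | s | φ
---------
F | F | F
T | F | F
F | T | F
T | T | F
No assignment makes the formula true.

Unsatisfiable.


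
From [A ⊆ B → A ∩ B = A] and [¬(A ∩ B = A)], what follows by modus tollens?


Modus tollens: from (P → Q) and ¬Q, infer ¬P.
Q = 'A ∩ B = A' is denied; since P → Q, P must also fail.

Not (A ⊆ B).


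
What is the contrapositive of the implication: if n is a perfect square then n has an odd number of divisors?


The contrapositive of (P → Q) is (¬Q → ¬P); it is logically equivalent to the original.
Here P = 'n is a perfect square' and Q = 'n has an odd number of divisors'.

If not (n has an odd number of divisors), then not (n is a perfect square).


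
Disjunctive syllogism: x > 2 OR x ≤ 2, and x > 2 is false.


Disjunctive syllogism: from (P ∨ Q) and ¬P, infer Q.
One disjunct, 'x > 2', is ruled out; the other must hold.

x ≤ 2


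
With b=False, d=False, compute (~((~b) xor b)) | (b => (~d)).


Substitute b=False, d=False:
~b = True
(~b) xor b = True xor False = True
~((~b) xor b) = False
~d = True
b => (~d) = False => True = True
(~((~b) xor b)) | (b => (~d)) = False | True = True

True


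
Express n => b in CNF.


Step 1: Rewrite n → b as ¬n ∨ b.

(~n) | b


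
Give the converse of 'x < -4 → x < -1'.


The converse of (P → Q) is (Q → P). It is not in general equivalent to the original.
Here P = 'x < -4' and Q = 'x < -1'.

If x < -1, then x < -4.


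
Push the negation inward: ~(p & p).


De Morgan: the negation of a conjunction is the disjunction of the negations.
Distribute ~ across &, flipping it to |, and negate each literal.

(~p) | (~p)


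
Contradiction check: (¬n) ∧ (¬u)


Truth table over {n, u}:
n | u | φ
---------
F | F | T
T | F | F
F | T | F
T | T | F
Satisfying assignment at row 1: n=F, u=F gives T.

No, it is not a contradiction.


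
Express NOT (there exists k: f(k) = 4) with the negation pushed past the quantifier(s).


¬(for all x: φ) = there exists x: ¬φ, and ¬(there exists x: φ) = for all x: ¬φ.
Apply to the existential statement.

for all k: NOT(f(k) = 4)


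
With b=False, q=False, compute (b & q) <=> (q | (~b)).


Substitute b=False, q=False:
b & q = False & False = False
~b = True
q | (~b) = False | True = True
(b & q) <=> (q | (~b)) = False <=> True = False

False


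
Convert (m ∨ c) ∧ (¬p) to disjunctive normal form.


Step 1: Distribute ∧ over ∨: (m ∨ c) ∧ (¬p) = (m ∧ (¬p)) ∨ (c ∧ (¬p)).

(m ∧ (¬p)) ∨ (c ∧ (¬p))


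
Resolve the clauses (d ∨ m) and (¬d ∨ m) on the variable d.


The clauses contain complementary literals d and ¬d.
Resolution eliminates this pair and disjoins the remaining literals (merging duplicates).

m


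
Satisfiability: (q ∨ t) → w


Search for a satisfying assignment over {q, t, w}.
Try q=F, t=F, w=F: the formula evaluates to T.
A satisfying assignment exists.

Satisfiable.


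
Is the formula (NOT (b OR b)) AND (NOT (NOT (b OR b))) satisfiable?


Check all 2 assignments over {b}:
b | φ
-----
F | F
T | F
No assignment makes the formula true.

Unsatisfiable.


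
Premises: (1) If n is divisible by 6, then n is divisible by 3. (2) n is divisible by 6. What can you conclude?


Modus ponens: from (P → Q) and P, infer Q.
P = 'n is divisible by 6' is asserted, and P → Q holds, so Q follows.

n is divisible by 3.


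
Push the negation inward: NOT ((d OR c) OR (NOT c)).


De Morgan: the negation of a disjunction is the conjunction of the negations.
Distribute NOT across OR, flipping it to AND, and negate each literal.

((NOT d) AND (NOT c)) AND c


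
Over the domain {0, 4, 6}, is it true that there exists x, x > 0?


Evaluate the predicate on each element: 0:F, 4:T, 6:T.
Witness x = 4 satisfies the predicate.

T


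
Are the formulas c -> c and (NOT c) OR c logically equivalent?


Compare truth tables:
c | φ | ψ
---------
F | T | T
T | T | T
The columns φ and ψ agree on every row.

Yes, they are logically equivalent.


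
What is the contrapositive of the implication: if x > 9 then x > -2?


The contrapositive of (P → Q) is (¬Q → ¬P); it is logically equivalent to the original.
Here P = 'x > 9' and Q = 'x > -2'.

If not (x > -2), then not (x > 9).


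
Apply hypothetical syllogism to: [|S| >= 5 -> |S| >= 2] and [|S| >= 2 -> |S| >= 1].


Hypothetical syllogism: from (P → Q) and (Q → R), infer (P → R).
Chain the two implications through the shared middle term '|S| >= 2'.

|S| >= 5 -> |S| >= 1


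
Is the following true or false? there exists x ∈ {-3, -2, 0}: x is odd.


Evaluate the predicate on each element: -3:T, -2:F, 0:F.
Witness x = -3 satisfies the predicate.

T


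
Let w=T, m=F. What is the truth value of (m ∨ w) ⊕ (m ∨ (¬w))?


Substitute w=T, m=F:
m ∨ w = F ∨ T = T
¬w = F
m ∨ (¬w) = F ∨ F = F
(m ∨ w) ⊕ (m ∨ (¬w)) = T ⊕ F = T

T


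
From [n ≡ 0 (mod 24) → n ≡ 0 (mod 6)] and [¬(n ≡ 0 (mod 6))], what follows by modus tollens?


Modus tollens: from (P → Q) and ¬Q, infer ¬P.
Q = 'n ≡ 0 (mod 6)' is denied; since P → Q, P must also fail.

Not (n ≡ 0 (mod 24)).
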